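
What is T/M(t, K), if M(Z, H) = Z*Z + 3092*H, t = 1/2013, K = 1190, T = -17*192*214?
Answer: -2830423837824/14909874792121 ≈ -0.18984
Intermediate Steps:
T = -698496 (T = -3264*214 = -698496)
t = 1/2013 ≈ 0.00049677
M(Z, H) = Z**2 + 3092*H
T/M(t, K) = -698496/((1/2013)**2 + 3092*1190) = -698496/(1/4052169 + 3679480) = -698496/14909874792121/4052169 = -698496*4052169/14909874792121 = -2830423837824/14909874792121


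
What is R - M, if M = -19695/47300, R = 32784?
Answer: 310140579/9460 ≈ 32784.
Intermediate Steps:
M = -3939/9460 (M = -19695*1/47300 = -3939/9460 ≈ -0.41638)
R - M = 32784 - 1*(-3939/9460) = 32784 + 3939/9460 = 310140579/9460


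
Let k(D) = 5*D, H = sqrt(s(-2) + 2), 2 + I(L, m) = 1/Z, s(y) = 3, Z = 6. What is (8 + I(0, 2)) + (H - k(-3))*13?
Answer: 1207/6 + 13*sqrt(5) ≈ 230.24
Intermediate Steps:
I(L, m) = -11/6 (I(L, m) = -2 + 1/6 = -11/6)
H = sqrt(5) (H = sqrt(3 + 2) = sqrt(5) ≈ 2.2361)
(8 + I(0, 2)) + (H - k(-3))*13 = (8 - 11/6) + (sqrt(5) - 5*(-3))*13 = 37/6 + (sqrt(5) - 1*(-15))*13 = 37/6 + (sqrt(5) + 15)*13 = 37/6 + (15 + sqrt(5))*13 = 37/6 + (195 + 13*sqrt(5)) = 1207/6 + 13*sqrt(5)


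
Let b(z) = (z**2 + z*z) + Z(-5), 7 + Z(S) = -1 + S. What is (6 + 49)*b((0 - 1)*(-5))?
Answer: 2035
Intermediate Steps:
Z(S) = -8 + S (Z(S) = -7 + (-1 + S) = -8 + S)
b(z) = -13 + 2*z**2 (b(z) = (z**2 + z*z) + (-8 - 5) = (z**2 + z**2) - 13 = 2*z**2 - 13 = -13 + 2*z**2)
(6 + 49)*b((0 - 1)*(-5)) = (6 + 49)*(-13 + 2*((0 - 1)*(-5))**2) = 55*(-13 + 2*(-1*(-5))**2) = 55*(-13 + 2*5**2) = 55*(-13 + 2*25) = 55*(-13 + 50) = 55*37 = 2035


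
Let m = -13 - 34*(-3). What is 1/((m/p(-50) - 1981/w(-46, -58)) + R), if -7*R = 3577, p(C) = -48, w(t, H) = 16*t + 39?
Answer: -33456/17062961 ≈ -0.0019607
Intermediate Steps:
w(t, H) = 39 + 16*t
R = -511 (R = -⅐*3577 = -511)
m = 89 (m = -13 + 102 = 89)
1/((m/p(-50) - 1981/w(-46, -58)) + R) = 1/((89/(-48) - 1981/(39 + 16*(-46))) - 511) = 1/((89*(-1/48) - 1981/(39 - 736)) - 511) = 1/((-89/48 - 1981/(-697)) - 511) = 1/((-89/48 - 1981*(-1/697)) - 511) = 1/((-89/48 + 1981/697) - 511) = 1/(33055/33456 - 511) = 1/(-17062961/33456) = -33456/17062961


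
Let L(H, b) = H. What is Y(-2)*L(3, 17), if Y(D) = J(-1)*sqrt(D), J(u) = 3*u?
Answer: -9*I*sqrt(2) ≈ -12.728*I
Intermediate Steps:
Y(D) = -3*sqrt(D) (Y(D) = (3*(-1))*sqrt(D) = -3*sqrt(D))
Y(-2)*L(3, 17) = -3*I*sqrt(2)*3 = -9*I*sqrt(2)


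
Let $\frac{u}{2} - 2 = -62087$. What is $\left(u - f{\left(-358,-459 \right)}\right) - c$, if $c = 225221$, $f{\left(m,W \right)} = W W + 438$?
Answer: $-560510$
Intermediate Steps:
$u = -124170$ ($u = 4 + 2 \left(-62087\right) = 4 - 124174 = -124170$)
$f{\left(m,W \right)} = 438 + W^{2}$ ($f{\left(m,W \right)} = W^{2} + 438 = 438 + W^{2}$)
$\left(u - f{\left(-358,-459 \right)}\right) - c = \left(-124170 - \left(438 + \left(-459\right)^{2}\right)\right) - 225221 = \left(-124170 - \left(438 + 210681\right)\right) - 225221 = \left(-124170 - 211119\right) - 225221 = -335289 - 225221 = -560510$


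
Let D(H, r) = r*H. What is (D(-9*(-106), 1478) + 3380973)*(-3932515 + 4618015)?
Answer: 3284220217500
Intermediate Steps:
D(H, r) = H*r
(D(-9*(-106), 1478) + 3380973)*(-3932515 + 4618015) = (-9*(-106)*1478 + 3380973)*(-3932515 + 4618015) = (954*1478 + 3380973)*685500 = (1410012 + 3380973)*685500 = 4790985*685500 = 3284220217500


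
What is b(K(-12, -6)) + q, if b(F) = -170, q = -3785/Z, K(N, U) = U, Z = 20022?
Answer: -3407525/20022 ≈ -170.19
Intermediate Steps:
q = -3785/20022 ≈ -0.18904
b(K(-12, -6)) + q = -170 - 3785/20022 = -3407525/20022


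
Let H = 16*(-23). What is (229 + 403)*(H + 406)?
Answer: 24016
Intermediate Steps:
H = -368
(229 + 403)*(H + 406) = (229 + 403)*(-368 + 406) = 632*38 = 24016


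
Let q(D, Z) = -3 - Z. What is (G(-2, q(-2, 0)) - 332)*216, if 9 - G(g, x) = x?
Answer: -69120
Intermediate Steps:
G(g, x) = 9 - x
(G(-2, q(-2, 0)) - 332)*216 = ((9 - (-3 - 1*0)) - 332)*216 = ((9 - (-3 + 0)) - 332)*216 = ((9 - 1*(-3)) - 332)*216 = ((9 + 3) - 332)*216 = (12 - 332)*216 = -320*216 = -69120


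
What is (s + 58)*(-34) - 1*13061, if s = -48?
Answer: -13401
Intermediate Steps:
(s + 58)*(-34) - 1*13061 = (-48 + 58)*(-34) - 1*13061 = 10*(-34) - 13061 = -340 - 13061 = -13401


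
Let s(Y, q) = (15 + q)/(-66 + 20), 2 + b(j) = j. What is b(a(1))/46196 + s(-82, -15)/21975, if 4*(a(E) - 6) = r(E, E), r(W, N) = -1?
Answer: 15/184784 ≈ 8.1176e-5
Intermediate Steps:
a(E) = 23/4 (a(E) = 6 + (1/4)*(-1) = 6 - 1/4 = 23/4)
b(j) = -2 + j
s(Y, q) = -15/46 - q/46 (s(Y, q) = (15 + q)/(-46) = (15 + q)*(-1/46) = -15/46 - q/46)
b(a(1))/46196 + s(-82, -15)/21975 = (-2 + 23/4)/46196 + (-15/46 - 1/46*(-15))/21975 = (15/4)*(1/46196) + (-15/46 + 15/46)*(1/21975) = 15/184784 + 0*(1/21975) = 15/184784 + 0 = 15/184784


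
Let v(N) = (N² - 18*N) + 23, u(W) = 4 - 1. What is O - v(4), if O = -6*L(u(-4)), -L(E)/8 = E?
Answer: 177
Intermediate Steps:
u(W) = 3
L(E) = -8*E
v(N) = 23 + N² - 18*N
O = 144 (O = -(-48)*3 = -6*(-24) = 144)
O - v(4) = 144 - (23 + 4² - 18*4) = 144 - (23 + 16 - 72) = 144 - 1*(-33) = 144 + 33 = 177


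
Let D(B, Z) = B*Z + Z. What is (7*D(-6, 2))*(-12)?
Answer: 840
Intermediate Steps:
D(B, Z) = Z + B*Z
(7*D(-6, 2))*(-12) = (7*(2*(1 - 6)))*(-12) = (7*(2*(-5)))*(-12) = (7*(-10))*(-12) = -70*(-12) = 840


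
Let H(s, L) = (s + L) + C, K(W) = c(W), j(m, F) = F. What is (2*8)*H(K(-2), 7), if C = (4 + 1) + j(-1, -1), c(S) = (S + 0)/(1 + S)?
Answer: 208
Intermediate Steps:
c(S) = S/(1 + S)
K(W) = W/(1 + W)
C = 4 (C = (4 + 1) - 1 = 5 - 1 = 4)
H(s, L) = 4 + L + s (H(s, L) = (s + L) + 4 = (L + s) + 4 = 4 + L + s)
(2*8)*H(K(-2), 7) = (2*8)*(4 + 7 - 2/(1 - 2)) = 16*(4 + 7 - 2/(-1)) = 16*(4 + 7 - 2*(-1)) = 16*(4 + 7 + 2) = 16*13 = 208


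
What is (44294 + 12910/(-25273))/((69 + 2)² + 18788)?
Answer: 1119429352/602230317 ≈ 1.8588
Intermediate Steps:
(44294 + 12910/(-25273))/((69 + 2)² + 18788) = (44294 + 12910*(-1/25273))/(71² + 18788) = (44294 - 12910/25273)/(5041 + 18788) = (1119429352/25273)/23829 = (1119429352/25273)*(1/23829) = 1119429352/602230317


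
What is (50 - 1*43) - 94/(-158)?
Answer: 600/79 ≈ 7.5949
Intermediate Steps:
(50 - 1*43) - 94/(-158) = (50 - 43) - 1/158*(-94) = 7 + 47/79 = 600/79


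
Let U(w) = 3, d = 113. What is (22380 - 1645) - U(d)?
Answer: 20732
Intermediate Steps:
(22380 - 1645) - U(d) = (22380 - 1645) - 1*3 = 20735 - 3 = 20732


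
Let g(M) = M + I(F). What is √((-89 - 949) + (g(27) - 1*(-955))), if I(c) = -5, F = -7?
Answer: I*√61 ≈ 7.8102*I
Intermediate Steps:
g(M) = -5 + M (g(M) = M - 5 = -5 + M)
√((-89 - 949) + (g(27) - 1*(-955))) = √((-89 - 949) + ((-5 + 27) - 1*(-955))) = √(-1038 + (22 + 955)) = √(-1038 + 977) = √(-61) = I*√61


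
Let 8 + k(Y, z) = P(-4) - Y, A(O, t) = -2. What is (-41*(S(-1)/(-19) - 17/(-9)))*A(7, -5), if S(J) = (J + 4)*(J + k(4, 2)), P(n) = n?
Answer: 64124/171 ≈ 374.99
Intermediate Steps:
k(Y, z) = -12 - Y (k(Y, z) = -8 + (-4 - Y) = -12 - Y)
S(J) = (-16 + J)*(4 + J) (S(J) = (J + 4)*(J + (-12 - 1*4)) = (4 + J)*(J + (-12 - 4)) = (4 + J)*(J - 16) = (4 + J)*(-16 + J) = (-16 + J)*(4 + J))
(-41*(S(-1)/(-19) - 17/(-9)))*A(7, -5) = -41*((-64 + (-1)**2 - 12*(-1))/(-19) - 17/(-9))*(-2) = -41*((-64 + 1 + 12)*(-1/19) - 17*(-1/9))*(-2) = -41*(-51*(-1/19) + 17/9)*(-2) = -41*(51/19 + 17/9)*(-2) = -41*782/171*(-2) = -32062/171*(-2) = 64124/171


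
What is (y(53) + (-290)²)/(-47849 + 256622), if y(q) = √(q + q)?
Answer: 84100/208773 + √106/208773 ≈ 0.40288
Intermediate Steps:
y(q) = √2*√q (y(q) = √(2*q) = √2*√q)
(y(53) + (-290)²)/(-47849 + 256622) = (√2*√53 + (-290)²)/(-47849 + 256622) = (√106 + 84100)/208773 = (84100 + √106)*(1/208773) = 84100/208773 + √106/208773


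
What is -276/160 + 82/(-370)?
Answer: -2881/1480 ≈ -1.9466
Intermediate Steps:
-276/160 + 82/(-370) = -276*1/160 + 82*(-1/370) = -69/40 - 41/185 = -2881/1480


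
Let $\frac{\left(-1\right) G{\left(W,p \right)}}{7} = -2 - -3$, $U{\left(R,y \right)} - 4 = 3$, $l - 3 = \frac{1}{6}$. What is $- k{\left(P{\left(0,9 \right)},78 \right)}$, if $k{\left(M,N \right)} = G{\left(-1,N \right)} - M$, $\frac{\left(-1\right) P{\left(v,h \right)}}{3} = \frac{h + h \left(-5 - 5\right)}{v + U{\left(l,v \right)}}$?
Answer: $\frac{292}{7} \approx 41.714$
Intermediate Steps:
$l = \frac{19}{6}$ ($l = 3 + \frac{1}{6} = \frac{19}{6} \approx 3.1667$)
$U{\left(R,y \right)} = 7$ ($U{\left(R,y \right)} = 4 + 3 = 7$)
$G{\left(W,p \right)} = -7$ ($G{\left(W,p \right)} = - 7 \left(-2 - -3\right) = - 7 \left(-2 + 3\right) = \left(-7\right) 1 = -7$)
$P{\left(v,h \right)} = \frac{27 h}{7 + v}$ ($P{\left(v,h \right)} = - 3 \frac{h + h \left(-5 - 5\right)}{v + 7} = - 3 \frac{h + h \left(-10\right)}{7 + v} = - 3 \frac{h - 10 h}{7 + v} = - 3 \frac{\left(-9\right) h}{7 + v} = - 3 \left(- \frac{9 h}{7 + v}\right) = \frac{27 h}{7 + v}$)
$k{\left(M,N \right)} = -7 - M$
$- k{\left(P{\left(0,9 \right)},78 \right)} = - (-7 - 27 \cdot 9 \frac{1}{7 + 0}) = - (-7 - 27 \cdot 9 \cdot \frac{1}{7}) = - (-7 - \frac{243}{7}) = \left(-1\right) \left(- \frac{292}{7}\right) = \frac{292}{7}$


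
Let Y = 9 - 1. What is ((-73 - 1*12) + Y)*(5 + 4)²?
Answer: -6237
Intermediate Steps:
Y = 8
((-73 - 1*12) + Y)*(5 + 4)² = ((-73 - 1*12) + 8)*(5 + 4)² = ((-73 - 12) + 8)*9² = (-85 + 8)*81 = -77*81 = -6237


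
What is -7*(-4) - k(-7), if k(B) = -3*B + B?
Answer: 14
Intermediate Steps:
k(B) = -2*B
-7*(-4) - k(-7) = -7*(-4) - (-2)*(-7) = 28 - 1*14 = 28 - 14 = 14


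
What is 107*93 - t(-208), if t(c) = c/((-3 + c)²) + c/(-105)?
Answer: 46508750927/4674705 ≈ 9949.0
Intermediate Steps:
t(c) = -c/105 + c/(-3 + c)² (t(c) = c/(-3 + c)² + c*(-1/105) = c/(-3 + c)² - c/105 = -c/105 + c/(-3 + c)²)
107*93 - t(-208) = 107*93 - (-1/105*(-208) - 208/(-3 - 208)²) = 9951 - (208/105 - 208/(-211)²) = 9951 - (208/105 - 208*1/44521) = 9951 - (208/105 - 208/44521) = 9951 - 1*9238528/4674705 = 9951 - 9238528/4674705 = 46508750927/4674705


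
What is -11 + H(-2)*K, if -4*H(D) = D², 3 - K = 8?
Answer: -6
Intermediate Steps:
K = -5 (K = 3 - 1*8 = 3 - 8 = -5)
H(D) = -D²/4
-11 + H(-2)*K = -11 - ¼*(-2)²*(-5) = -11 - ¼*4*(-5) = -11 - 1*(-5) = -11 + 5 = -6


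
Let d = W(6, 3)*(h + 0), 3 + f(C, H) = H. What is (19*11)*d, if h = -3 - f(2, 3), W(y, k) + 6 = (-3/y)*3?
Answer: 9405/2 ≈ 4702.5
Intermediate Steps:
f(C, H) = -3 + H
W(y, k) = -6 - 9/y (W(y, k) = -6 + (-3/y)*3 = -6 - 3/y*3 = -6 - 9/y)
h = -3 (h = -3 - (-3 + 3) = -3 - 1*0 = -3 + 0 = -3)
d = 45/2 (d = (-6 - 9/6)*(-3 + 0) = (-6 - 9*1/6)*(-3) = (-6 - 3/2)*(-3) = -15/2*(-3) = 45/2 ≈ 22.500)
(19*11)*d = (19*11)*(45/2) = 209*(45/2) = 9405/2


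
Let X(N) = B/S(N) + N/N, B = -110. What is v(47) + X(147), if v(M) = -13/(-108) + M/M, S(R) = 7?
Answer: -10277/756 ≈ -13.594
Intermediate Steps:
v(M) = 121/108 (v(M) = -13*(-1/108) + 1 = 13/108 + 1 = 121/108)
X(N) = -103/7 (X(N) = -110/7 + N/N = -110*⅐ + 1 = -110/7 + 1 = -103/7)
v(47) + X(147) = 121/108 - 103/7 = -10277/756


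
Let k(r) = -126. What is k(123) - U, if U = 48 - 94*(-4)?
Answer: -550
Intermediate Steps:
U = 424 (U = 48 + 376 = 424)
k(123) - U = -126 - 1*424 = -126 - 424 = -550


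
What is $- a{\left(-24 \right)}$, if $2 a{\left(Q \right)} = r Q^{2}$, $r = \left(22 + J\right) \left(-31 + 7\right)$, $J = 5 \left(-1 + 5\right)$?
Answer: $290304$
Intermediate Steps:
$J = 20$ ($J = 5 \cdot 4 = 20$)
$r = -1008$ ($r = \left(22 + 20\right) \left(-31 + 7\right) = 42 \left(-24\right) = -1008$)
$a{\left(Q \right)} = - 504 Q^{2}$ ($a{\left(Q \right)} = \frac{\left(-1008\right) Q^{2}}{2} = - 504 Q^{2}$)
$- a{\left(-24 \right)} = - \left(-504\right) \left(-24\right)^{2} = - \left(-504\right) 576 = \left(-1\right) \left(-290304\right) = 290304$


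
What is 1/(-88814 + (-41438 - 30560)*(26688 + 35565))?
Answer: -1/4482180308 ≈ -2.2311e-10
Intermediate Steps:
1/(-88814 + (-41438 - 30560)*(26688 + 35565)) = 1/(-88814 - 71998*62253) = 1/(-88814 - 4482091494) = 1/(-4482180308) = -1/4482180308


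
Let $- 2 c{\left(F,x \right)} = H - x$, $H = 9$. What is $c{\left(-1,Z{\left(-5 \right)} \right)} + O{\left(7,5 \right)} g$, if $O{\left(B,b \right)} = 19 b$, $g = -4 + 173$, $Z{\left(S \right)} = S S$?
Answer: $16063$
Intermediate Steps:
$Z{\left(S \right)} = S^{2}$
$g = 169$
$c{\left(F,x \right)} = - \frac{9}{2} + \frac{x}{2}$ ($c{\left(F,x \right)} = - \frac{9 - x}{2} = - \frac{9}{2} + \frac{x}{2}$)
$c{\left(-1,Z{\left(-5 \right)} \right)} + O{\left(7,5 \right)} g = \left(- \frac{9}{2} + \frac{\left(-5\right)^{2}}{2}\right) + 19 \cdot 5 \cdot 169 = \left(- \frac{9}{2} + \frac{1}{2} \cdot 25\right) + 95 \cdot 169 = \left(- \frac{9}{2} + \frac{25}{2}\right) + 16055 = 8 + 16055 = 16063$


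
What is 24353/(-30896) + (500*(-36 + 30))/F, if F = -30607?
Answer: -652684271/945633872 ≈ -0.69021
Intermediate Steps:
24353/(-30896) + (500*(-36 + 30))/F = 24353/(-30896) + (500*(-36 + 30))/(-30607) = 24353*(-1/30896) + (500*(-6))*(-1/30607) = -24353/30896 - 3000*(-1/30607) = -24353/30896 + 3000/30607 = -652684271/945633872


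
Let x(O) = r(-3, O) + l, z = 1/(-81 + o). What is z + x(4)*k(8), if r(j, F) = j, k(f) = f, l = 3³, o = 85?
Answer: 769/4 ≈ 192.25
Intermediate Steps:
l = 27
z = ¼ (z = 1/(-81 + 85) = 1/4 = ¼ ≈ 0.25000)
x(O) = 24 (x(O) = -3 + 27 = 24)
z + x(4)*k(8) = ¼ + 24*8 = ¼ + 192 = 769/4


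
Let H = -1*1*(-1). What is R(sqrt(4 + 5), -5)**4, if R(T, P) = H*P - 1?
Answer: 1296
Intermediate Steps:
H = 1 (H = -1*(-1) = 1)
R(T, P) = -1 + P (R(T, P) = 1*P - 1 = P - 1 = -1 + P)
R(sqrt(4 + 5), -5)**4 = (-1 - 5)**4 = (-6)**4 = 1296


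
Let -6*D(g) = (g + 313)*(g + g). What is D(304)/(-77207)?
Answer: 187568/231621 ≈ 0.80981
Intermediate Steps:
D(g) = -g*(313 + g)/3 (D(g) = -(g + 313)*(g + g)/6 = -(313 + g)*2*g/6 = -g*(313 + g)/3)
D(304)/(-77207) = -⅓*304*(313 + 304)/(-77207) = -⅓*304*617*(-1/77207) = -187568/3*(-1/77207) = 187568/231621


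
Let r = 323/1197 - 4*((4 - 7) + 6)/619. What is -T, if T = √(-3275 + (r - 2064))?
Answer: -4*I*√56381866933/12999 ≈ -73.067*I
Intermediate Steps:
r = 9767/38997 (r = 323*(1/1197) - 4*(-3 + 6)*(1/619) = 17/63 - 4*3*(1/619) = 17/63 - 12*1/619 = 17/63 - 12/619 = 9767/38997 ≈ 0.25045)
T = 4*I*√56381866933/12999 (T = √(-3275 + (9767/38997 - 2064)) = √(-3275 - 80480041/38997) = √(-208195216/38997) = 4*I*√56381866933/12999 ≈ 73.067*I)
-T = -4*I*√56381866933/12999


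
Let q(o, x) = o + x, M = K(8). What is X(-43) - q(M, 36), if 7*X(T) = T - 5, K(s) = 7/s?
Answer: -2449/56 ≈ -43.732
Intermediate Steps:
M = 7/8 ≈ 0.87500
X(T) = -5/7 + T/7 (X(T) = (T - 5)/7 = (-5 + T)/7 = -5/7 + T/7)
X(-43) - q(M, 36) = (-5/7 + (⅐)*(-43)) - (7/8 + 36) = (-5/7 - 43/7) - 1*295/8 = -48/7 - 295/8 = -2449/56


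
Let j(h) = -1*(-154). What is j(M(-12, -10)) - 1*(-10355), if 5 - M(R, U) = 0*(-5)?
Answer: 10509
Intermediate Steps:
M(R, U) = 5 (M(R, U) = 5 - 0*(-5) = 5 - 1*0 = 5 + 0 = 5)
j(h) = 154
j(M(-12, -10)) - 1*(-10355) = 154 - 1*(-10355) = 154 + 10355 = 10509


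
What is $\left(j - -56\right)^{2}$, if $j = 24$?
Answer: $6400$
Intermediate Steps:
$\left(j - -56\right)^{2} = \left(24 - -56\right)^{2} = \left(24 + 56\right)^{2} = 80^{2} = 6400$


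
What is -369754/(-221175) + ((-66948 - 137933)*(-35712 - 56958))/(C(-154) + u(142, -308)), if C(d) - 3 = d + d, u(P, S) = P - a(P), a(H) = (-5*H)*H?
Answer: 4199337046395628/22262811975 ≈ 1.8863e+5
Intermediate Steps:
a(H) = -5*H²
u(P, S) = P + 5*P² (u(P, S) = P - (-5)*P² = P + 5*P²)
C(d) = 3 + 2*d (C(d) = 3 + (d + d) = 3 + 2*d)
-369754/(-221175) + ((-66948 - 137933)*(-35712 - 56958))/(C(-154) + u(142, -308)) = -369754/(-221175) + ((-66948 - 137933)*(-35712 - 56958))/((3 + 2*(-154)) + 142*(1 + 5*142)) = -369754*(-1/221175) + (-204881*(-92670))/((3 - 308) + 142*(1 + 710)) = 369754/221175 + 18986322270/(-305 + 142*711) = 369754/221175 + 18986322270/(-305 + 100962) = 369754/221175 + 18986322270/100657 = 4199337046395628/22262811975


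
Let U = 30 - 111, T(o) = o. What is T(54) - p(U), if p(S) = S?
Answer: 135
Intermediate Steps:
U = -81
T(54) - p(U) = 54 - 1*(-81) = 54 + 81 = 135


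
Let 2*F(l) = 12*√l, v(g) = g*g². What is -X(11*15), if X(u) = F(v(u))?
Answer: -990*√165 ≈ -12717.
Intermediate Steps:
v(g) = g³
F(l) = 6*√l (F(l) = (12*√l)/2 = 6*√l)
X(u) = 6*√(u³)
-X(11*15) = -6*√((11*15)³) = -6*√(165³) = -6*√4492125 = -6*165*√165 = -990*√165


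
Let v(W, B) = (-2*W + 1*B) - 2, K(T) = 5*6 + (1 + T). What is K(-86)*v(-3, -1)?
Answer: -165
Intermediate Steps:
K(T) = 31 + T (K(T) = 30 + (1 + T) = 31 + T)
v(W, B) = -2 + B - 2*W (v(W, B) = (-2*W + B) - 2 = (B - 2*W) - 2 = -2 + B - 2*W)
K(-86)*v(-3, -1) = (31 - 86)*(-2 - 1 - 2*(-3)) = -55*(-2 - 1 + 6) = -55*3 = -165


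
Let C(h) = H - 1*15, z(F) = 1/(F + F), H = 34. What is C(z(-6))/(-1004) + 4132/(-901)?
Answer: -4165647/904604 ≈ -4.6049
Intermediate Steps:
z(F) = 1/(2*F)
C(h) = 19 (C(h) = 34 - 1*15 = 34 - 15 = 19)
C(z(-6))/(-1004) + 4132/(-901) = 19/(-1004) + 4132/(-901) = 19*(-1/1004) + 4132*(-1/901) = -19/1004 - 4132/901 = -4165647/904604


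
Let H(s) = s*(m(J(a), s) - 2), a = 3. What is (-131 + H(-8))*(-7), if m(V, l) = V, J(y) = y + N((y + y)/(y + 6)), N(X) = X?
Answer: 3031/3 ≈ 1010.3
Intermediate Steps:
J(y) = y + 2*y/(6 + y) (J(y) = y + (y + y)/(y + 6) = y + (2*y)/(6 + y) = y + 2*y/(6 + y))
H(s) = 5*s/3 (H(s) = s*(3*(8 + 3)/(6 + 3) - 2) = s*(3*11/9 - 2) = s*(3*(⅑)*11 - 2) = s*(11/3 - 2) = s*(5/3) = 5*s/3)
(-131 + H(-8))*(-7) = (-131 + (5/3)*(-8))*(-7) = (-131 - 40/3)*(-7) = -433/3*(-7) = 3031/3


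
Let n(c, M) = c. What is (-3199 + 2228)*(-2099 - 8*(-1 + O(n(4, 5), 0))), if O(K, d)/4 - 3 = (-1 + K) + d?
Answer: 2216793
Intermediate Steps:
O(K, d) = 8 + 4*K + 4*d (O(K, d) = 12 + 4*((-1 + K) + d) = 12 + 4*(-1 + K + d) = 12 + (-4 + 4*K + 4*d) = 8 + 4*K + 4*d)
(-3199 + 2228)*(-2099 - 8*(-1 + O(n(4, 5), 0))) = (-3199 + 2228)*(-2099 - 8*(-1 + (8 + 4*4 + 4*0))) = -971*(-2099 - 8*(-1 + (8 + 16 + 0))) = -971*(-2099 - 8*(-1 + 24)) = -971*(-2099 - 8*23) = -971*(-2099 - 184) = -971*(-2283) = 2216793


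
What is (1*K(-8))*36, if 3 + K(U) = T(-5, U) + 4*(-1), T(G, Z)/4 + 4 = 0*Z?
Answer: -828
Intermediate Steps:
T(G, Z) = -16 (T(G, Z) = -16 + 4*(0*Z) = -16 + 4*0 = -16 + 0 = -16)
K(U) = -23 (K(U) = -3 + (-16 + 4*(-1)) = -3 + (-16 - 4) = -3 - 20 = -23)
(1*K(-8))*36 = (1*(-23))*36 = -23*36 = -828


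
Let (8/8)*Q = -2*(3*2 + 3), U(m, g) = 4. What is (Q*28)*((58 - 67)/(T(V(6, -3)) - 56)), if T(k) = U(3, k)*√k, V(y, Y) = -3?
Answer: -15876/199 - 1134*I*√3/199 ≈ -79.779 - 9.8701*I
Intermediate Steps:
Q = -18 (Q = -2*(3*2 + 3) = -2*(6 + 3) = -2*9 = -18)
T(k) = 4*√k
(Q*28)*((58 - 67)/(T(V(6, -3)) - 56)) = (-18*28)*((58 - 67)/(4*√(-3) - 56)) = -(-4536)/(4*(I*√3) - 56) = -(-4536)/(4*I*√3 - 56) = -(-4536)/(-56 + 4*I*√3) = 4536/(-56 + 4*I*√3)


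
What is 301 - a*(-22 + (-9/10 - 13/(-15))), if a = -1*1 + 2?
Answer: 9691/30 ≈ 323.03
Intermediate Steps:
a = 1 (a = -1 + 2 = 1)
301 - a*(-22 + (-9/10 - 13/(-15))) = 301 - (-22 + (-9/10 - 13/(-15))) = 301 - (-22 + (-9*⅒ - 13*(-1/15))) = 301 - (-22 + (-9/10 + 13/15)) = 301 - (-22 - 1/30) = 301 - (-661)/30 = 301 - 1*(-661/30) = 301 + 661/30 = 9691/30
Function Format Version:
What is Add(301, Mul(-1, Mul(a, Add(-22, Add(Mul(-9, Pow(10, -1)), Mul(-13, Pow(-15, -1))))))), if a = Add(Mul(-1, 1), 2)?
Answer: Rational(9691, 30) ≈ 323.03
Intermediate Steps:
a = 1 (a = Add(-1, 2) = 1)
Add(301, Mul(-1, Mul(a, Add(-22, Add(Mul(-9, Pow(10, -1)), Mul(-13, Pow(-15, -1))))))) = Add(301, Mul(-1, Mul(1, Add(-22, Add(Mul(-9, Pow(10, -1)), Mul(-13, Pow(-15, -1))))))) = Add(301, Mul(-1, Mul(1, Add(-22, Add(Mul(-9, Rational(1, 10)), Mul(-13, Rational(-1, 15))))))) = Add(301, Mul(-1, Mul(1, Add(-22, Add(Rational(-9, 10), Rational(13, 15)))))) = Add(301, Mul(-1, Mul(1, Add(-22, Rational(-1, 30))))) = Add(301, Mul(-1, Mul(1, Rational(-661, 30)))) = Add(301, Mul(-1, Rational(-661, 30))) = Add(301, Rational(661, 30)) = Rational(9691, 30)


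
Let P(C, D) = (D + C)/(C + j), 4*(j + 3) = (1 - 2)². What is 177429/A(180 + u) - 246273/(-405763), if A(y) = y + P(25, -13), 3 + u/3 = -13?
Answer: 2136794004137/1595460116 ≈ 1339.3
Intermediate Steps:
u = -48 (u = -9 + 3*(-13) = -9 - 39 = -48)
j = -11/4 (j = -3 + (1 - 2)²/4 = -3 + (¼)*(-1)² = -3 + (¼)*1 = -3 + ¼ = -11/4 ≈ -2.7500)
P(C, D) = (C + D)/(-11/4 + C) (P(C, D) = (D + C)/(C - 11/4) = (C + D)/(-11/4 + C))
A(y) = 48/89 + y (A(y) = y + 4*(25 - 13)/(-11 + 4*25) = y + 4*12/(-11 + 100) = y + 4*12/89 = y + 4*(1/89)*12 = y + 48/89 = 48/89 + y)
177429/A(180 + u) - 246273/(-405763) = 177429/(48/89 + (180 - 48)) - 246273/(-405763) = 177429/(48/89 + 132) - 246273*(-1/405763) = 177429/(11796/89) + 246273/405763 = 177429*(89/11796) + 246273/405763 = 5263727/3932 + 246273/405763 = 2136794004137/1595460116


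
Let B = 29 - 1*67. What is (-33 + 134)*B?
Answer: -3838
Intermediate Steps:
B = -38 (B = 29 - 67 = -38)
(-33 + 134)*B = (-33 + 134)*(-38) = 101*(-38) = -3838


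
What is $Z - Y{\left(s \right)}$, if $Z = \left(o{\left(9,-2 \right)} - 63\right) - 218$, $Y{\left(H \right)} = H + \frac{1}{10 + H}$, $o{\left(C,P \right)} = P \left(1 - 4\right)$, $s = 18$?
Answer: $- \frac{8205}{28} \approx -293.04$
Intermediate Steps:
$o{\left(C,P \right)} = - 3 P$ ($o{\left(C,P \right)} = P \left(-3\right) = - 3 P$)
$Z = -275$ ($Z = \left(\left(-3\right) \left(-2\right) - 63\right) - 218 = \left(6 - 63\right) - 218 = -57 - 218 = -275$)
$Z - Y{\left(s \right)} = -275 - \frac{1 + 18^{2} + 10 \cdot 18}{10 + 18} = -275 - \frac{1 + 324 + 180}{28} = -275 - \frac{1}{28} \cdot 505 = -275 - \frac{505}{28} = - \frac{8205}{28}$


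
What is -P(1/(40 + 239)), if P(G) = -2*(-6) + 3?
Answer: -15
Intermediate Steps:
P(G) = 15 (P(G) = 12 + 3 = 15)
-P(1/(40 + 239)) = -1*15 = -15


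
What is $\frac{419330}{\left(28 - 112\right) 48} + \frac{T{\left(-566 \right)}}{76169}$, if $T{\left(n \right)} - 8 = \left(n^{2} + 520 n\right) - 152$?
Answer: $- \frac{15917775113}{153556704} \approx -103.66$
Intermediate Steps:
$T{\left(n \right)} = -144 + n^{2} + 520 n$ ($T{\left(n \right)} = 8 - \left(152 - n^{2} - 520 n\right) = 8 + \left(-152 + n^{2} + 520 n\right) = -144 + n^{2} + 520 n$)
$\frac{419330}{\left(28 - 112\right) 48} + \frac{T{\left(-566 \right)}}{76169} = \frac{419330}{\left(28 - 112\right) 48} + \frac{-144 + \left(-566\right)^{2} + 520 \left(-566\right)}{76169} = \frac{419330}{\left(28 - 112\right) 48} + \left(-144 + 320356 - 294320\right) \frac{1}{76169} = \frac{419330}{\left(-84\right) 48} + 25892 \cdot \frac{1}{76169} = \frac{419330}{-4032} + \frac{25892}{76169} = 419330 \left(- \frac{1}{4032}\right) + \frac{25892}{76169} = - \frac{209665}{2016} + \frac{25892}{76169} = - \frac{15917775113}{153556704}$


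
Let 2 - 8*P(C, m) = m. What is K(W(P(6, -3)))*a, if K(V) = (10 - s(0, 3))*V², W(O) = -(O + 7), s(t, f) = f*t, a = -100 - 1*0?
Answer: -465125/8 ≈ -58141.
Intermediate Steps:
P(C, m) = ¼ - m/8
a = -100 (a = -100 + 0 = -100)
W(O) = -7 - O (W(O) = -(7 + O) = -7 - O)
K(V) = 10*V² (K(V) = (10 - 3*0)*V² = (10 - 1*0)*V² = (10 + 0)*V² = 10*V²)
K(W(P(6, -3)))*a = (10*(-7 - (¼ - ⅛*(-3)))²)*(-100) = (10*(-7 - (¼ + 3/8))²)*(-100) = (10*(-7 - 1*5/8)²)*(-100) = (10*(-7 - 5/8)²)*(-100) = (10*(-61/8)²)*(-100) = (10*(3721/64))*(-100) = (18605/32)*(-100) = -465125/8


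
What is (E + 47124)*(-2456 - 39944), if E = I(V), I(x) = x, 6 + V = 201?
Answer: -2006325600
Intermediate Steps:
V = 195 (V = -6 + 201 = 195)
E = 195
(E + 47124)*(-2456 - 39944) = (195 + 47124)*(-2456 - 39944) = 47319*(-42400) = -2006325600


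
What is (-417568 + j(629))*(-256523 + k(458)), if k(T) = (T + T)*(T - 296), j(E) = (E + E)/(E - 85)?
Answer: 722428725681/16 ≈ 4.5152e+10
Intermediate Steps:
j(E) = 2*E/(-85 + E) (j(E) = (2*E)/(-85 + E) = 2*E/(-85 + E))
k(T) = 2*T*(-296 + T) (k(T) = (2*T)*(-296 + T) = 2*T*(-296 + T))
(-417568 + j(629))*(-256523 + k(458)) = (-417568 + 2*629/(-85 + 629))*(-256523 + 2*458*(-296 + 458)) = (-417568 + 2*629/544)*(-256523 + 2*458*162) = (-417568 + 2*629*(1/544))*(-256523 + 148392) = (-417568 + 37/16)*(-108131) = -6681051/16*(-108131) = 722428725681/16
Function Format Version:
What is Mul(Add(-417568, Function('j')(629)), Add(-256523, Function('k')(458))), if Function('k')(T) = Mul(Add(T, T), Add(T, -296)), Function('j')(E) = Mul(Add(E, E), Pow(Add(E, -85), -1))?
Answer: Rational(722428725681, 16) ≈ 4.5152e+10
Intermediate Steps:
Function('j')(E) = Mul(2, E, Pow(Add(-85, E), -1)) (Function('j')(E) = Mul(Mul(2, E), Pow(Add(-85, E), -1)) = Mul(2, E, Pow(Add(-85, E), -1)))
Function('k')(T) = Mul(2, T, Add(-296, T)) (Function('k')(T) = Mul(Mul(2, T), Add(-296, T)) = Mul(2, T, Add(-296, T)))
Mul(Add(-417568, Function('j')(629)), Add(-256523, Function('k')(458))) = Mul(Add(-417568, Mul(2, 629, Pow(Add(-85, 629), -1))), Add(-256523, Mul(2, 458, Add(-296, 458)))) = Mul(Add(-417568, Mul(2, 629, Pow(544, -1))), Add(-256523, Mul(2, 458, 162))) = Mul(Add(-417568, Mul(2, 629, Rational(1, 544))), Add(-256523, 148392)) = Mul(Add(-417568, Rational(37, 16)), -108131) = Mul(Rational(-6681051, 16), -108131) = Rational(722428725681, 16)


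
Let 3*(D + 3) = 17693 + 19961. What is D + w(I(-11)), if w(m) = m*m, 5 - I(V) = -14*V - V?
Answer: 114445/3 ≈ 38148.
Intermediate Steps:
I(V) = 5 + 15*V (I(V) = 5 - (-14*V - V) = 5 - (-15)*V = 5 + 15*V)
D = 37645/3 (D = -3 + (17693 + 19961)/3 = -3 + (1/3)*37654 = -3 + 37654/3 = 37645/3 ≈ 12548.)
w(m) = m**2
D + w(I(-11)) = 37645/3 + (5 + 15*(-11))**2 = 37645/3 + (5 - 165)**2 = 37645/3 + (-160)**2 = 37645/3 + 25600 = 114445/3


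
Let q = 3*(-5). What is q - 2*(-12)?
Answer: 9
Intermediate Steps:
q = -15
q - 2*(-12) = -15 - 2*(-12) = -15 + 24 = 9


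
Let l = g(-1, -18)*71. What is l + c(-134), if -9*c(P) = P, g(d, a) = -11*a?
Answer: 126656/9 ≈ 14073.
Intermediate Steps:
c(P) = -P/9
l = 14058 (l = -11*(-18)*71 = 198*71 = 14058)
l + c(-134) = 14058 - 1/9*(-134) = 14058 + 134/9 = 126656/9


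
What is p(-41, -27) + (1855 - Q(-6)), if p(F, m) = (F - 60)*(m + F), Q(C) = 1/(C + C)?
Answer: 104677/12 ≈ 8723.1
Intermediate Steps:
Q(C) = 1/(2*C)
p(F, m) = (-60 + F)*(F + m)
p(-41, -27) + (1855 - Q(-6)) = ((-41)² - 60*(-41) - 60*(-27) - 41*(-27)) + (1855 - 1/(2*(-6))) = (1681 + 2460 + 1620 + 1107) + (1855 - (-1)/(2*6)) = 6868 + (1855 - 1*(-1/12)) = 6868 + (1855 + 1/12) = 6868 + 22261/12 = 104677/12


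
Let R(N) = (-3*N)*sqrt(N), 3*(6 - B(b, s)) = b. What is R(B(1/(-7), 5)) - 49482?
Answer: -49482 - 127*sqrt(2667)/147 ≈ -49527.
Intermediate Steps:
B(b, s) = 6 - b/3
R(N) = -3*N**(3/2)
R(B(1/(-7), 5)) - 49482 = -3*(6 - 1/3/(-7))**(3/2) - 49482 = -3*(6 - 1/3*(-1/7))**(3/2) - 49482 = -3*(6 + 1/21)**(3/2) - 49482 = -127*sqrt(2667)/147 - 49482 = -49482 - 127*sqrt(2667)/147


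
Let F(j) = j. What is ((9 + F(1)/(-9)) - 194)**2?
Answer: 2775556/81 ≈ 34266.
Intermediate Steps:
((9 + F(1)/(-9)) - 194)**2 = ((9 + 1/(-9)) - 194)**2 = ((9 + 1*(-1/9)) - 194)**2 = ((9 - 1/9) - 194)**2 = (80/9 - 194)**2 = (-1666/9)**2 = 2775556/81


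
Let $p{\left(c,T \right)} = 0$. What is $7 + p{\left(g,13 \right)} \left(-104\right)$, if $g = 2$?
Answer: $7$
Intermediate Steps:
$7 + p{\left(g,13 \right)} \left(-104\right) = 7 + 0 \left(-104\right) = 7 + 0 = 7$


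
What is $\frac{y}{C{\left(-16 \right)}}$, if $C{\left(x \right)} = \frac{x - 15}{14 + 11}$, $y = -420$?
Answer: $\frac{10500}{31} \approx 338.71$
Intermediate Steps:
$C{\left(x \right)} = - \frac{3}{5} + \frac{x}{25}$ ($C{\left(x \right)} = \frac{-15 + x}{25} = \left(-15 + x\right) \frac{1}{25} = - \frac{3}{5} + \frac{x}{25}$)
$\frac{y}{C{\left(-16 \right)}} = - \frac{420}{- \frac{3}{5} + \frac{1}{25} \left(-16\right)} = - \frac{420}{- \frac{3}{5} - \frac{16}{25}} = - \frac{420}{- \frac{31}{25}} = \left(-420\right) \left(- \frac{25}{31}\right) = \frac{10500}{31}$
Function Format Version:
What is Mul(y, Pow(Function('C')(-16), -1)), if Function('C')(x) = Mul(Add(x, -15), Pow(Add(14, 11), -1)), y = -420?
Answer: Rational(10500, 31) ≈ 338.71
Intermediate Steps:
Function('C')(x) = Add(Rational(-3, 5), Mul(Rational(1, 25), x)) (Function('C')(x) = Mul(Add(-15, x), Pow(25, -1)) = Mul(Add(-15, x), Rational(1, 25)) = Add(Rational(-3, 5), Mul(Rational(1, 25), x)))
Mul(y, Pow(Function('C')(-16), -1)) = Mul(-420, Pow(Add(Rational(-3, 5), Mul(Rational(1, 25), -16)), -1)) = Mul(-420, Pow(Add(Rational(-3, 5), Rational(-16, 25)), -1)) = Mul(-420, Pow(Rational(-31, 25), -1)) = Mul(-420, Rational(-25, 31)) = Rational(10500, 31)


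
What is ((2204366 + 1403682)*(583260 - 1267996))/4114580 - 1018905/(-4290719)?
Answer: -2650119016221616483/4413626645755 ≈ -6.0044e+5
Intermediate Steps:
((2204366 + 1403682)*(583260 - 1267996))/4114580 - 1018905/(-4290719) = (3608048*(-684736))*(1/4114580) - 1018905*(-1/4290719) = -2470560355328*1/4114580 + 1018905/4290719 = -617640088832/1028645 + 1018905/4290719 = -2650119016221616483/4413626645755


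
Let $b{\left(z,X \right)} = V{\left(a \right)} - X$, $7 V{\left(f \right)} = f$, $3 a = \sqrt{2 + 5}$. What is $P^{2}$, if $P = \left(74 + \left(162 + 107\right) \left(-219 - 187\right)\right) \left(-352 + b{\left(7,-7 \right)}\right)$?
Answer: $\frac{9924398329734400}{7} - \frac{2739654108000 \sqrt{7}}{7} \approx 1.4167 \cdot 10^{15}$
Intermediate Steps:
$a = \frac{\sqrt{7}}{3}$ ($a = \frac{\sqrt{2 + 5}}{3} = \frac{\sqrt{7}}{3} \approx 0.88192$)
$V{\left(f \right)} = \frac{f}{7}$
$b{\left(z,X \right)} = - X + \frac{\sqrt{7}}{21}$ ($b{\left(z,X \right)} = \frac{\frac{1}{3} \sqrt{7}}{7} - X = \frac{\sqrt{7}}{21} - X = - X + \frac{\sqrt{7}}{21}$)
$P = 37653300 - \frac{36380 \sqrt{7}}{7}$ ($P = \left(74 + \left(162 + 107\right) \left(-219 - 187\right)\right) \left(-352 + \left(\left(-1\right) \left(-7\right) + \frac{\sqrt{7}}{21}\right)\right) = \left(74 + 269 \left(-406\right)\right) \left(-352 + \left(7 + \frac{\sqrt{7}}{21}\right)\right) = \left(74 - 109214\right) \left(-345 + \frac{\sqrt{7}}{21}\right) = - 109140 \left(-345 + \frac{\sqrt{7}}{21}\right) = 37653300 - \frac{36380 \sqrt{7}}{7} \approx 3.764 \cdot 10^{7}$)
$P^{2} = \left(37653300 - \frac{36380 \sqrt{7}}{7}\right)^{2}$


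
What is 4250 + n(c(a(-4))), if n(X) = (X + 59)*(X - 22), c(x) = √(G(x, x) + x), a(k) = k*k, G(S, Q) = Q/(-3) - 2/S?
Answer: 71101/24 + 37*√1518/12 ≈ 3082.7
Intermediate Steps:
G(S, Q) = -2/S - Q/3 (G(S, Q) = Q*(-⅓) - 2/S = -Q/3 - 2/S = -2/S - Q/3)
a(k) = k²
c(x) = √(-2/x + 2*x/3) (c(x) = √((-2/x - x/3) + x) = √(-2/x + 2*x/3))
n(X) = (-22 + X)*(59 + X) (n(X) = (59 + X)*(-22 + X) = (-22 + X)*(59 + X))
4250 + n(c(a(-4))) = 4250 + (-1298 + (√(-18/((-4)²) + 6*(-4)²)/3)² + 37*(√(-18/((-4)²) + 6*(-4)²)/3)) = 4250 + (-1298 + (√(-18/16 + 6*16)/3)² + 37*(√(-18/16 + 6*16)/3)) = 4250 + (-1298 + (√(-18*1/16 + 96)/3)² + 37*(√(-18*1/16 + 96)/3)) = 4250 + (-1298 + (√(-9/8 + 96)/3)² + 37*(√(-9/8 + 96)/3)) = 4250 + (-1298 + (√(759/8)/3)² + 37*(√(759/8)/3)) = 4250 + (-1298 + ((√1518/4)/3)² + 37*((√1518/4)/3)) = 4250 + (-1298 + (√1518/12)² + 37*(√1518/12)) = 4250 + (-1298 + 253/24 + 37*√1518/12) = 4250 + (-30899/24 + 37*√1518/12) = 71101/24 + 37*√1518/12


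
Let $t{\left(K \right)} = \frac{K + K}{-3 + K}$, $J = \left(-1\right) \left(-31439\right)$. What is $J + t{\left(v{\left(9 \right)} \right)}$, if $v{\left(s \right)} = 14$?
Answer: $\frac{345857}{11} \approx 31442.0$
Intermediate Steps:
$J = 31439$
$t{\left(K \right)} = \frac{2 K}{-3 + K}$
$J + t{\left(v{\left(9 \right)} \right)} = 31439 + 2 \cdot 14 \frac{1}{-3 + 14} = 31439 + 2 \cdot 14 \cdot \frac{1}{11} = 31439 + \frac{28}{11} = \frac{345857}{11}$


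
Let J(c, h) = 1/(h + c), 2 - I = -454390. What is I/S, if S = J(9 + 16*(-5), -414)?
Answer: -220380120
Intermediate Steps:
I = 454392 (I = 2 - 1*(-454390) = 2 + 454390 = 454392)
J(c, h) = 1/(c + h)
S = -1/485 (S = 1/((9 + 16*(-5)) - 414) = 1/((9 - 80) - 414) = 1/(-71 - 414) = 1/(-485) = -1/485 ≈ -0.0020619)
I/S = 454392/(-1/485) = 454392*(-485) = -220380120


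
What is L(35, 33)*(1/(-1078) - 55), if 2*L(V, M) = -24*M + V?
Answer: 44883287/2156 ≈ 20818.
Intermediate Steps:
L(V, M) = V/2 - 12*M (L(V, M) = (-24*M + V)/2 = (V - 24*M)/2 = V/2 - 12*M)
L(35, 33)*(1/(-1078) - 55) = ((1/2)*35 - 12*33)*(1/(-1078) - 55) = (35/2 - 396)*(-1/1078 - 55) = -757/2*(-59291/1078) = 44883287/2156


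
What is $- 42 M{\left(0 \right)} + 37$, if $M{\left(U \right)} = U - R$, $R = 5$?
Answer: $247$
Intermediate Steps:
$M{\left(U \right)} = -5 + U$ ($M{\left(U \right)} = U - 5 = -5 + U$)
$- 42 M{\left(0 \right)} + 37 = - 42 \left(-5 + 0\right) + 37 = \left(-42\right) \left(-5\right) + 37 = 210 + 37 = 247$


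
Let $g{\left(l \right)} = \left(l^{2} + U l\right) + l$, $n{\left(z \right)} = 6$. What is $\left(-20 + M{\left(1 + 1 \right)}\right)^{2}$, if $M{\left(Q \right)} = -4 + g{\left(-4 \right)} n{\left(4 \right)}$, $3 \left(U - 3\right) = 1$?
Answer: $1024$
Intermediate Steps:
$U = \frac{10}{3}$ ($U = 3 + \frac{1}{3} \cdot 1 = 3 + \frac{1}{3} = \frac{10}{3} \approx 3.3333$)
$g{\left(l \right)} = l^{2} + \frac{13 l}{3}$ ($g{\left(l \right)} = \left(l^{2} + \frac{10 l}{3}\right) + l = l^{2} + \frac{13 l}{3}$)
$M{\left(Q \right)} = -12$ ($M{\left(Q \right)} = -4 + \frac{1}{3} \left(-4\right) \left(13 + 3 \left(-4\right)\right) 6 = -4 + \frac{1}{3} \left(-4\right) \left(13 - 12\right) 6 = -4 + \frac{1}{3} \left(-4\right) 1 \cdot 6 = -4 - 8 = -12$)
$\left(-20 + M{\left(1 + 1 \right)}\right)^{2} = \left(-20 - 12\right)^{2} = \left(-32\right)^{2} = 1024$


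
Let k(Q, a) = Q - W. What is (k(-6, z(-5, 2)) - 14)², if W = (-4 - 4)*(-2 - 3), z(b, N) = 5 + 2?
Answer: 3600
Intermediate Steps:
z(b, N) = 7
W = 40 (W = -8*(-5) = 40)
k(Q, a) = -40 + Q (k(Q, a) = Q - 1*40 = Q - 40 = -40 + Q)
(k(-6, z(-5, 2)) - 14)² = ((-40 - 6) - 14)² = (-46 - 14)² = (-60)² = 3600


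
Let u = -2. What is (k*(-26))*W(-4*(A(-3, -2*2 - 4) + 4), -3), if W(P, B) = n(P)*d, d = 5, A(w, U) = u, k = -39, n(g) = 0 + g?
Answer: -40560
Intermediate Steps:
n(g) = g
A(w, U) = -2
W(P, B) = 5*P (W(P, B) = P*5 = 5*P)
(k*(-26))*W(-4*(A(-3, -2*2 - 4) + 4), -3) = (-39*(-26))*(5*(-4*(-2 + 4))) = 1014*(5*(-4*2)) = 1014*(5*(-8)) = 1014*(-40) = -40560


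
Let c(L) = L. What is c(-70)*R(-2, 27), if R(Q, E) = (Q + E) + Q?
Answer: -1610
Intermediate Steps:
R(Q, E) = E + 2*Q (R(Q, E) = (E + Q) + Q = E + 2*Q)
c(-70)*R(-2, 27) = -70*(27 + 2*(-2)) = -70*(27 - 4) = -70*23 = -1610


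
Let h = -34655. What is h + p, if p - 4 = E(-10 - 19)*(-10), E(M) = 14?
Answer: -34791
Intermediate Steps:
p = -136 (p = 4 + 14*(-10) = 4 - 140 = -136)
h + p = -34655 - 136 = -34791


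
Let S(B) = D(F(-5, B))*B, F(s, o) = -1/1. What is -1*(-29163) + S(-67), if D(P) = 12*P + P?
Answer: 30034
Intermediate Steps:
F(s, o) = -1 (F(s, o) = -1*1 = -1)
D(P) = 13*P
S(B) = -13*B (S(B) = (13*(-1))*B = -13*B)
-1*(-29163) + S(-67) = -1*(-29163) - 13*(-67) = 29163 + 871 = 30034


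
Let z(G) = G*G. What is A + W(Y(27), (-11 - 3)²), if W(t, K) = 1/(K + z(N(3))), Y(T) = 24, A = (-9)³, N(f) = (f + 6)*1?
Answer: -201932/277 ≈ -729.00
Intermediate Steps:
N(f) = 6 + f (N(f) = (6 + f)*1 = 6 + f)
A = -729
z(G) = G²
W(t, K) = 1/(81 + K) (W(t, K) = 1/(K + (6 + 3)²) = 1/(K + 9²) = 1/(K + 81) = 1/(81 + K))
A + W(Y(27), (-11 - 3)²) = -729 + 1/(81 + (-11 - 3)²) = -729 + 1/(81 + (-14)²) = -729 + 1/(81 + 196) = -729 + 1/277 = -201932/277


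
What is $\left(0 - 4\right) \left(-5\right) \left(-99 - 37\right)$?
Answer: $-2720$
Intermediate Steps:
$\left(0 - 4\right) \left(-5\right) \left(-99 - 37\right) = \left(-4\right) \left(-5\right) \left(-136\right) = 20 \left(-136\right) = -2720$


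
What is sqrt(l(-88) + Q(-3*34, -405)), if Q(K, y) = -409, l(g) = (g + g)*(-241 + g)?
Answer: sqrt(57495) ≈ 239.78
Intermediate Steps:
l(g) = 2*g*(-241 + g) (l(g) = (2*g)*(-241 + g) = 2*g*(-241 + g))
sqrt(l(-88) + Q(-3*34, -405)) = sqrt(2*(-88)*(-241 - 88) - 409) = sqrt(2*(-88)*(-329) - 409) = sqrt(57904 - 409) = sqrt(57495)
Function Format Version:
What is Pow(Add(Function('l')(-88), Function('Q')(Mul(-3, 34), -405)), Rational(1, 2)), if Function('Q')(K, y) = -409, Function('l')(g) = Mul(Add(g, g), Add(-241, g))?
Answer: Pow(57495, Rational(1, 2)) ≈ 239.78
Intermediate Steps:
Function('l')(g) = Mul(2, g, Add(-241, g)) (Function('l')(g) = Mul(Mul(2, g), Add(-241, g)) = Mul(2, g, Add(-241, g)))
Pow(Add(Function('l')(-88), Function('Q')(Mul(-3, 34), -405)), Rational(1, 2)) = Pow(Add(Mul(2, -88, Add(-241, -88)), -409), Rational(1, 2)) = Pow(Add(Mul(2, -88, -329), -409), Rational(1, 2)) = Pow(Add(57904, -409), Rational(1, 2)) = Pow(57495, Rational(1, 2))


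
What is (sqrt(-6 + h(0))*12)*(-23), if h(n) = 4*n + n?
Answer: -276*I*sqrt(6) ≈ -676.06*I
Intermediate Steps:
h(n) = 5*n
(sqrt(-6 + h(0))*12)*(-23) = (sqrt(-6 + 5*0)*12)*(-23) = (sqrt(-6 + 0)*12)*(-23) = (sqrt(-6)*12)*(-23) = ((I*sqrt(6))*12)*(-23) = (12*I*sqrt(6))*(-23) = -276*I*sqrt(6)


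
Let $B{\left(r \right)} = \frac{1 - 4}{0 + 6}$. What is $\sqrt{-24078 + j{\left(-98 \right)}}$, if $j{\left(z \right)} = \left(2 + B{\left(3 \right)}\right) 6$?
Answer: $i \sqrt{24069} \approx 155.14 i$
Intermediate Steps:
$B{\left(r \right)} = - \frac{1}{2}$ ($B{\left(r \right)} = - \frac{3}{6} = \left(-3\right) \frac{1}{6} = - \frac{1}{2}$)
$j{\left(z \right)} = 9$ ($j{\left(z \right)} = \left(2 - \frac{1}{2}\right) 6 = \frac{3}{2} \cdot 6 = 9$)
$\sqrt{-24078 + j{\left(-98 \right)}} = \sqrt{-24078 + 9} = \sqrt{-24069} = i \sqrt{24069}$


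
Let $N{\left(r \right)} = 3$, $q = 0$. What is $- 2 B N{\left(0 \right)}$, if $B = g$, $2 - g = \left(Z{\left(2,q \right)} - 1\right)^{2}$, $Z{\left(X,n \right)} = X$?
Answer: $-6$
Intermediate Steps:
$g = 1$ ($g = 2 - \left(2 - 1\right)^{2} = 2 - 1^{2} = 2 - 1 = 1$)
$B = 1$
$- 2 B N{\left(0 \right)} = \left(-2\right) 1 \cdot 3 = \left(-2\right) 3 = -6$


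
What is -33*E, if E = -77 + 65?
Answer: 396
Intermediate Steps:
E = -12
-33*E = -33*(-12) = 396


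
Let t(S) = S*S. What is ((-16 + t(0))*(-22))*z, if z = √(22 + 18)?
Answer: 704*√10 ≈ 2226.2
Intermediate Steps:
t(S) = S²
z = 2*√10 (z = √40 = 2*√10 ≈ 6.3246)
((-16 + t(0))*(-22))*z = ((-16 + 0²)*(-22))*(2*√10) = ((-16 + 0)*(-22))*(2*√10) = (-16*(-22))*(2*√10) = 352*(2*√10) = 704*√10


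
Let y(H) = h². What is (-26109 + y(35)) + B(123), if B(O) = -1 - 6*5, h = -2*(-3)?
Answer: -26104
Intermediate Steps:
h = 6
B(O) = -31 (B(O) = -1 - 30 = -31)
y(H) = 36 (y(H) = 6² = 36)
(-26109 + y(35)) + B(123) = (-26109 + 36) - 31 = -26073 - 31 = -26104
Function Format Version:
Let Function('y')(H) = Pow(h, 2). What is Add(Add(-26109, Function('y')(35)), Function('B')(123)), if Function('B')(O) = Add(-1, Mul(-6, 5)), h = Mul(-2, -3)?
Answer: -26104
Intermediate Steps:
h = 6
Function('B')(O) = -31 (Function('B')(O) = Add(-1, -30) = -31)
Function('y')(H) = 36 (Function('y')(H) = Pow(6, 2) = 36)
Add(Add(-26109, Function('y')(35)), Function('B')(123)) = Add(Add(-26109, 36), -31) = Add(-26073, -31) = -26104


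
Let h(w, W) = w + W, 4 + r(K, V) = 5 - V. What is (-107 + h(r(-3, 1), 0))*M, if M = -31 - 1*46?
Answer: 8239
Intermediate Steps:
r(K, V) = 1 - V (r(K, V) = -4 + (5 - V) = 1 - V)
M = -77 (M = -31 - 46 = -77)
h(w, W) = W + w
(-107 + h(r(-3, 1), 0))*M = (-107 + (0 + (1 - 1*1)))*(-77) = (-107 + (0 + (1 - 1)))*(-77) = (-107 + (0 + 0))*(-77) = (-107 + 0)*(-77) = -107*(-77) = 8239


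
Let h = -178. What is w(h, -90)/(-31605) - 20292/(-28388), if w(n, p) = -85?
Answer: 32187082/44860137 ≈ 0.71750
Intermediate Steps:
w(h, -90)/(-31605) - 20292/(-28388) = -85/(-31605) - 20292/(-28388) = -85*(-1/31605) - 20292*(-1/28388) = 17/6321 + 5073/7097 = 32187082/44860137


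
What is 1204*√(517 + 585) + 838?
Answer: 838 + 1204*√1102 ≈ 40806.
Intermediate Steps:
1204*√(517 + 585) + 838 = 1204*√1102 + 838 = 838 + 1204*√1102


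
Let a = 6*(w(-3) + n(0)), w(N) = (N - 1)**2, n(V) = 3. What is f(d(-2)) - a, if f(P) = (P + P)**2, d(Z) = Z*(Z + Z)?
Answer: 142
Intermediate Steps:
d(Z) = 2*Z**2 (d(Z) = Z*(2*Z) = 2*Z**2)
w(N) = (-1 + N)**2
f(P) = 4*P**2 (f(P) = (2*P)**2 = 4*P**2)
a = 114 (a = 6*((-1 - 3)**2 + 3) = 6*((-4)**2 + 3) = 6*(16 + 3) = 6*19 = 114)
f(d(-2)) - a = 4*(2*(-2)**2)**2 - 1*114 = 4*(2*4)**2 - 114 = 4*8**2 - 114 = 4*64 - 114 = 256 - 114 = 142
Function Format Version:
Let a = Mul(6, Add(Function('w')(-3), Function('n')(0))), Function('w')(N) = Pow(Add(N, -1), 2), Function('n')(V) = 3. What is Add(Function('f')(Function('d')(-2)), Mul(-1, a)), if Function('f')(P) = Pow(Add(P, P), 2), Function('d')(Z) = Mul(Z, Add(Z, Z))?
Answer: 142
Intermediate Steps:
Function('d')(Z) = Mul(2, Pow(Z, 2)) (Function('d')(Z) = Mul(Z, Mul(2, Z)) = Mul(2, Pow(Z, 2)))
Function('w')(N) = Pow(Add(-1, N), 2)
Function('f')(P) = Mul(4, Pow(P, 2)) (Function('f')(P) = Pow(Mul(2, P), 2) = Mul(4, Pow(P, 2)))
a = 114 (a = Mul(6, Add(Pow(Add(-1, -3), 2), 3)) = Mul(6, Add(Pow(-4, 2), 3)) = Mul(6, Add(16, 3)) = Mul(6, 19) = 114)
Add(Function('f')(Function('d')(-2)), Mul(-1, a)) = Add(Mul(4, Pow(Mul(2, Pow(-2, 2)), 2)), Mul(-1, 114)) = Add(Mul(4, Pow(Mul(2, 4), 2)), -114) = Add(Mul(4, Pow(8, 2)), -114) = Add(Mul(4, 64), -114) = Add(256, -114) = 142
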